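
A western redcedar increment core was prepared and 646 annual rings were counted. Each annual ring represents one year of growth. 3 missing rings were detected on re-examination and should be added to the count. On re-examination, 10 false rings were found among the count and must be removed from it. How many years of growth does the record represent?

639 years

True annual ring count = 646 − 10 + 3 = 639.
One annual ring per year makes the duration 639 years.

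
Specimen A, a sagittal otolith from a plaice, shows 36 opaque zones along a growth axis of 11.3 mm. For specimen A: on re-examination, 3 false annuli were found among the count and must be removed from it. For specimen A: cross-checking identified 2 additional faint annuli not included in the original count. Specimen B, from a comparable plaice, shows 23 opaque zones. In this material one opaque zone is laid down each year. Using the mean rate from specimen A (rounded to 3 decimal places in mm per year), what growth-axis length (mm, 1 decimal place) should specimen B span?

Specimen A: correcting the raw count gives 36 − 3 + 2 = 35 true opaque zones.
A: Mean rate = 11.3 mm / 35 years ≈ 0.323 mm per year.
For B, 0.323 mm/year × 23 years = 7.4 mm.

7.4 mm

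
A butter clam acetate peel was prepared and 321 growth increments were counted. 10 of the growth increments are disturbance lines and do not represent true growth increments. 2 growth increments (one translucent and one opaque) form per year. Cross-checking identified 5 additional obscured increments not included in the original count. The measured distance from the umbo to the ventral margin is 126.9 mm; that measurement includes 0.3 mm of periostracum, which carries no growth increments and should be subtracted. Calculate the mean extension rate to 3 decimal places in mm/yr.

Adjusted count: 321 − 10 + 5 = 316 growth increments.
316 growth increments at 2 per year is 316 / 2 = 158 years.
Net length = 126.9 − 0.3 = 126.6 mm.
Mean rate = 126.6 mm / 158 years ≈ 0.801 mm/yr.

0.801 mm/yr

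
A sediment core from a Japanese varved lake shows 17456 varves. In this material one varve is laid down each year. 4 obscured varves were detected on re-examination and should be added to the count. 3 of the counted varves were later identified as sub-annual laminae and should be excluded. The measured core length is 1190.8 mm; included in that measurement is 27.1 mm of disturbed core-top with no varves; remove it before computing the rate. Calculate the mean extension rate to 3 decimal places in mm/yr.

0.067 mm/yr

True varve count = 17456 − 3 + 4 = 17457.
The growth record spans 1190.8 − 27.1 = 1163.7 mm.
1163.7 mm over 17457 years gives 1163.7 / 17457 ≈ 0.067 mm/yr.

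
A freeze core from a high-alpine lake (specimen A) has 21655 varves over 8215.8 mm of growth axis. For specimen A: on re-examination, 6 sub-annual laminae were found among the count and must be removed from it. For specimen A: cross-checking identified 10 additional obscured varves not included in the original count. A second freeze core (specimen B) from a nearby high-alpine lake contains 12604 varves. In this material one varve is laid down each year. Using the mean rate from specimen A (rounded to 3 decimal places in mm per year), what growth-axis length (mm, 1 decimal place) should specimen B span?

Specimen A: adjusted count: 21655 − 6 + 10 = 21659 varves.
A: Extension rate ≈ 8215.8 / 21659 = 0.379 mm per year.
For B, 0.379 mm/year × 12604 years = 4776.9 mm.

4776.9 mm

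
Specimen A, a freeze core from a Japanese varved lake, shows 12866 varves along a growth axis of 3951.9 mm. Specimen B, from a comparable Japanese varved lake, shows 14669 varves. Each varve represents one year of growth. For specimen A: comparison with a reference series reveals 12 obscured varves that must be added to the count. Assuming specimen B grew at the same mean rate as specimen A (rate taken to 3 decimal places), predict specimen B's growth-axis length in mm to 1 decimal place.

4503.4 mm

Specimen A: correcting the raw count gives 12866 + 12 = 12878 true varves.
A: 3951.9 mm over 12878 years gives 3951.9 / 12878 ≈ 0.307 mm per year.
For B, 0.307 mm/year × 14669 years = 4503.4 mm.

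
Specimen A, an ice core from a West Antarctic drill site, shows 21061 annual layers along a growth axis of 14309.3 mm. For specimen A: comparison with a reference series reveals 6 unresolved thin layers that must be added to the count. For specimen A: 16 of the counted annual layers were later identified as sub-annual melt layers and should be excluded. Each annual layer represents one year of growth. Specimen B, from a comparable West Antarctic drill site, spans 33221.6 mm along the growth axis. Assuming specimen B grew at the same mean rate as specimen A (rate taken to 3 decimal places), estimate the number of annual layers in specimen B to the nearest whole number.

48855 annual layers

Specimen A: after corrections the count is 21061 − 16 + 6 = 21051 annual layers.
A: Extension rate ≈ 14309.3 / 21051 = 0.680 mm per year.
B spans 33221.6 / 0.680 = 48855.29 years ≈ 48855 annual layers.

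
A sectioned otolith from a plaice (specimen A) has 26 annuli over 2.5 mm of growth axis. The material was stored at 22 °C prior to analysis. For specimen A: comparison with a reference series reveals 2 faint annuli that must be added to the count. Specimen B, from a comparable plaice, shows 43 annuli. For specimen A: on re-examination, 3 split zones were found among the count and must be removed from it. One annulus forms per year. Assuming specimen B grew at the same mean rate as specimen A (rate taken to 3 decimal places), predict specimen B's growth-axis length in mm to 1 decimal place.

4.3 mm

Specimen A: correcting the raw count gives 26 − 3 + 2 = 25 true annuli.
A: Mean rate = 2.5 mm / 25 years ≈ 0.100 mm/yr.
Length of B = 0.100 × 43 = 4.3 mm.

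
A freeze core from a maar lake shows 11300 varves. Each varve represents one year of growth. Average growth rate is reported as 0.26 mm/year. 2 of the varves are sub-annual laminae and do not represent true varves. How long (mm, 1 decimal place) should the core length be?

After corrections the count is 11300 − 2 = 11298 varves.
Length ≈ 0.26 × 11298 = 2937.5 mm.

2937.5 mm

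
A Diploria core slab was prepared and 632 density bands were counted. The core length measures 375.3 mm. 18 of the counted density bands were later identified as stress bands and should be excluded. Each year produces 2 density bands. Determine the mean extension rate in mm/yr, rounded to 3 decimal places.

1.222 mm/yr

True density band count = 632 − 18 = 614.
Dividing by 2 density bands per year: 614 / 2 = 307 years.
Extension rate ≈ 375.3 / 307 = 1.222 mm/yr.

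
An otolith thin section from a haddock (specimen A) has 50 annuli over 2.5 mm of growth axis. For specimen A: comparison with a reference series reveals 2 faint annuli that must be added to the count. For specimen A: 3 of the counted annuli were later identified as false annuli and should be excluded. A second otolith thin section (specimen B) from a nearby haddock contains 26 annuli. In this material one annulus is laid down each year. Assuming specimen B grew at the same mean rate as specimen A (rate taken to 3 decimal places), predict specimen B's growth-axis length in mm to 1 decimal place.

Specimen A: adjusted count: 50 − 3 + 2 = 49 annuli.
A: Mean rate = 2.5 mm / 49 years ≈ 0.051 mm/yr.
B's length ≈ 0.051 × 26 = 1.3 mm.

1.3 mm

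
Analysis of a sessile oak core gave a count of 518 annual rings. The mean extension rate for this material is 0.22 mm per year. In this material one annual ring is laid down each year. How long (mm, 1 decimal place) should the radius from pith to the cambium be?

114.0 mm

518 years of growth are recorded.
518 years at 0.22 mm/year gives 0.22 × 518 = 114.0 mm.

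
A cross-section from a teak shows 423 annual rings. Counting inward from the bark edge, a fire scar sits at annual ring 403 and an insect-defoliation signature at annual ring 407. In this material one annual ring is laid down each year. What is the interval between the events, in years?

4 years

Separation: 407 − 403 = 4 annual rings.
At one annual ring per year, 4 years elapsed between them.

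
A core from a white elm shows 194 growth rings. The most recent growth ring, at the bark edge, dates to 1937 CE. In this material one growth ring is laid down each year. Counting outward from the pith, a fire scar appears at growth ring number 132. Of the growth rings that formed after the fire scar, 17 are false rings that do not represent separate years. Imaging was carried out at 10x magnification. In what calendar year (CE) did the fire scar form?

1892 CE

194 − 132 = 62 growth rings lie beyond the fire scar toward the bark edge.
62 − 17 false = 45 true growth rings after the fire scar.
The growth ring at the bark edge is 1937 CE, so the fire scar dates to 1937 − 45 = 1892 CE.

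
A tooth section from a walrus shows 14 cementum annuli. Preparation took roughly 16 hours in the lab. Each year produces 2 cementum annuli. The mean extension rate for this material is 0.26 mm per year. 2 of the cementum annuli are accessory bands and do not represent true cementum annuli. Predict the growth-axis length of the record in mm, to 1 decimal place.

1.6 mm

True cementum annulus count = 14 − 2 = 12.
Dividing by 2 cementum annuli per year: 12 / 2 = 6 years.
Predicted length = 0.26 mm/year × 6 years = 1.6 mm.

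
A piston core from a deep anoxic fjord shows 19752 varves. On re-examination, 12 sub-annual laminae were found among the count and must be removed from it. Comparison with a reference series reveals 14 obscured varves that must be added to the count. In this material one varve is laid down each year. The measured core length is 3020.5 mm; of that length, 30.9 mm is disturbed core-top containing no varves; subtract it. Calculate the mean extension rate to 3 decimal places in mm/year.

0.151 mm/year

After corrections the count is 19752 − 12 + 14 = 19754 varves.
Net length = 3020.5 − 30.9 = 2989.6 mm.
Mean rate = 2989.6 mm / 19754 years ≈ 0.151 mm/year.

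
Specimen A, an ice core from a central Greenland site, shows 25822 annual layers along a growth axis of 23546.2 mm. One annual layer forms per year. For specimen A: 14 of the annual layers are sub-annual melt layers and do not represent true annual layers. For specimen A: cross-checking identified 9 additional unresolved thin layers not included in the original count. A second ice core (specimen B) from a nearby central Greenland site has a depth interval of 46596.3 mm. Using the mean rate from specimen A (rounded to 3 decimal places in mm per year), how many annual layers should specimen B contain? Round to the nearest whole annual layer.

51092 annual layers

Specimen A: adjusted count: 25822 − 14 + 9 = 25817 annual layers.
A: 23546.2 mm over 25817 years gives 23546.2 / 25817 ≈ 0.912 mm per year.
B spans 46596.3 / 0.912 = 51092.43 years ≈ 51092 annual layers.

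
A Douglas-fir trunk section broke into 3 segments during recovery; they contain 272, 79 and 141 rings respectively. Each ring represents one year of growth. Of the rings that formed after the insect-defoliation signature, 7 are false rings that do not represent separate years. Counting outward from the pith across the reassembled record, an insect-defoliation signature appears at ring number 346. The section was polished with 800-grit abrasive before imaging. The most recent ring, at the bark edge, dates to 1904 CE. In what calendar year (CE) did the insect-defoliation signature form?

Total rings = 272 + 79 + 141 = 492.
Between ring 346 and the bark edge there are 492 − 346 = 146 rings.
Removing the 7 false rings leaves 146 − 7 = 139 true rings beyond the insect-defoliation signature.
The ring at the bark edge is 1904 CE, so the insect-defoliation signature dates to 1904 − 139 = 1765 CE.

1765 CE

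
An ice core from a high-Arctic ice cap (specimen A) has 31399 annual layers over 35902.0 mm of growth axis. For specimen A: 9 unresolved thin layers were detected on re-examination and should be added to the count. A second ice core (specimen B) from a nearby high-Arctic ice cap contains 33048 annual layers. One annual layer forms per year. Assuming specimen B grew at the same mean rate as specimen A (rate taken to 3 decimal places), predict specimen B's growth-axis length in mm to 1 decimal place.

Specimen A: correcting the raw count gives 31399 + 9 = 31408 true annual layers.
A: Mean rate = 35902.0 mm / 31408 years ≈ 1.143 mm/year.
Length of B = 1.143 × 33048 = 37773.9 mm.

37773.9 mm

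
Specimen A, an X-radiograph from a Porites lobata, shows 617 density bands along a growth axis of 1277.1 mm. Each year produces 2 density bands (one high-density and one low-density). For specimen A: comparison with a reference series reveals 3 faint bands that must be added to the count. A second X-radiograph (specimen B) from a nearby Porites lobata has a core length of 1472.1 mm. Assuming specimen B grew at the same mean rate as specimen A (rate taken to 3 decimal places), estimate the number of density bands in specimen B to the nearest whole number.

Specimen A: adjusted count: 617 + 3 = 620 density bands.
Specimen A: 620 density bands at 2 per year is 620 / 2 = 310 years.
A: 1277.1 mm over 310 years gives 1277.1 / 310 ≈ 4.120 mm/yr.
B spans 1472.1 / 4.120 = 357.31 years; at 2 density bands per year that is 357.31 × 2 ≈ 715 density bands.

715 density bands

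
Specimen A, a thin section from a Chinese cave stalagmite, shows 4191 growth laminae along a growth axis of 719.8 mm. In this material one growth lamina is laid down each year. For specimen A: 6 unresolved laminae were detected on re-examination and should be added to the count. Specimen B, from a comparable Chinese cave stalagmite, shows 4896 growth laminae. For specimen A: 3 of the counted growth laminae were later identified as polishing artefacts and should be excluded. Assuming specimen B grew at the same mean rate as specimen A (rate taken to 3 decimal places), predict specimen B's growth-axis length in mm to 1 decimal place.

Specimen A: adjusted count: 4191 − 3 + 6 = 4194 growth laminae.
A: Mean rate = 719.8 mm / 4194 years ≈ 0.172 mm/yr.
B's length ≈ 0.172 × 4896 = 842.1 mm.

842.1 mm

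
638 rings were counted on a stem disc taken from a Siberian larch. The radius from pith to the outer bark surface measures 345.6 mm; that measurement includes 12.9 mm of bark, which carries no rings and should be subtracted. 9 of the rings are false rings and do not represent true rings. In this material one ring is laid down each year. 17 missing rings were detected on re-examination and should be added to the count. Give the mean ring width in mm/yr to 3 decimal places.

0.515 mm/yr

After corrections the count is 638 − 9 + 17 = 646 rings.
Net length = 345.6 − 12.9 = 332.7 mm.
332.7 mm over 646 years gives 332.7 / 646 ≈ 0.515 mm/yr.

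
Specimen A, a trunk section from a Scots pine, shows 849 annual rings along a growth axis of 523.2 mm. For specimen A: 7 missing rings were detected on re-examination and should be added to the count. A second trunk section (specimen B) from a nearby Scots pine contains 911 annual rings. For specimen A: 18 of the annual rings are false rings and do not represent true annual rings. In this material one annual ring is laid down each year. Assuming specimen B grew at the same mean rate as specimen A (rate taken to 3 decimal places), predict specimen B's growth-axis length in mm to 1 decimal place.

Specimen A: correcting the raw count gives 849 − 18 + 7 = 838 true annual rings.
A: 523.2 mm over 838 years gives 523.2 / 838 ≈ 0.624 mm/yr.
Length of B = 0.624 × 911 = 568.5 mm.

568.5 mm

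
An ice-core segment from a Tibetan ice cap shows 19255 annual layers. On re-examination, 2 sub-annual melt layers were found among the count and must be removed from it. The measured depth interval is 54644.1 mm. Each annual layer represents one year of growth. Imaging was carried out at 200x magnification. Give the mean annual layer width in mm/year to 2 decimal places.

2.84 mm/year

Adjusted count: 19255 − 2 = 19253 annual layers.
54644.1 mm over 19253 years gives 54644.1 / 19253 ≈ 2.84 mm/year.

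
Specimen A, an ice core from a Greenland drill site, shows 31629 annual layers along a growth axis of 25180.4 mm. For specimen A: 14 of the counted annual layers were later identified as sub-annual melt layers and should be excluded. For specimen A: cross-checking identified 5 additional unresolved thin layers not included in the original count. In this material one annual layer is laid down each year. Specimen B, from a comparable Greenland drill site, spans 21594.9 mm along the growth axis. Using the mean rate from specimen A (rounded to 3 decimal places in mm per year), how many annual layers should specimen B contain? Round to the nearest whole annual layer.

Specimen A: true annual layer count = 31629 − 14 + 5 = 31620.
A: 25180.4 mm over 31620 years gives 25180.4 / 31620 ≈ 0.796 mm/year.
For B, 21594.9 / 0.796 = 27129.27 years ≈ 27129 annual layers.

27129 annual layers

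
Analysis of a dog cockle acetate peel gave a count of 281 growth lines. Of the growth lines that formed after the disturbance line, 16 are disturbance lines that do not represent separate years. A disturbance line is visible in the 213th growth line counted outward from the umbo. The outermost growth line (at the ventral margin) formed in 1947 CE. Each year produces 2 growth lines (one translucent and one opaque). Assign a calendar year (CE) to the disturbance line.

281 − 213 = 68 growth lines lie beyond the disturbance line toward the ventral margin.
Excluding 16 false growth lines: 68 − 16 = 52.
Dividing by 2 growth lines per year: 52 / 2 = 26 years.
Counting back 26 years from 1947 CE places the disturbance line in 1947 − 26 = 1921 CE.

1921 CE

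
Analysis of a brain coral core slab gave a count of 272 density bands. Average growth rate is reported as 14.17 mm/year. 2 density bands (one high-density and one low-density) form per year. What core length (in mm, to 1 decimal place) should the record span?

With 2 density bands per year, 272 / 2 = 136 years.
Predicted length = 14.17 mm/year × 136 years = 1927.1 mm.

1927.1 mm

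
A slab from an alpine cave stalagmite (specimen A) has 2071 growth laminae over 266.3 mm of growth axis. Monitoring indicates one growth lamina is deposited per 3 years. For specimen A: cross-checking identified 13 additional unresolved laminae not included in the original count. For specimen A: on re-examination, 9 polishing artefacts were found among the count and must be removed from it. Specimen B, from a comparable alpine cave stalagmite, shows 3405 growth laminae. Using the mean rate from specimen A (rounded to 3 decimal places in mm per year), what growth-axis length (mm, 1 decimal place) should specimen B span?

439.2 mm

Specimen A: after corrections the count is 2071 − 9 + 13 = 2075 growth laminae.
Specimen A: 2075 growth laminae at 3 years each span 2075 × 3 = 6225 years.
A: 266.3 mm over 6225 years gives 266.3 / 6225 ≈ 0.043 mm per year.
Specimen B: multiplying by 3 years per growth lamina: 3405 × 3 = 10215 years. Length of B = 0.043 × 10215 = 439.2 mm.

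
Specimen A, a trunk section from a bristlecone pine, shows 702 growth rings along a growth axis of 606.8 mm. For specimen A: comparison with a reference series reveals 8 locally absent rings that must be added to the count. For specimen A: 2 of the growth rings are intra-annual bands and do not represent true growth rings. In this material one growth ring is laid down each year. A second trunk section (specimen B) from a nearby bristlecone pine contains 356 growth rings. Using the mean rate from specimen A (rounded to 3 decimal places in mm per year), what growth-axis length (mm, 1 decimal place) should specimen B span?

Specimen A: adjusted count: 702 − 2 + 8 = 708 growth rings.
A: 606.8 mm over 708 years gives 606.8 / 708 ≈ 0.857 mm/year.
For B, 0.857 mm/year × 356 years = 305.1 mm.

305.1 mm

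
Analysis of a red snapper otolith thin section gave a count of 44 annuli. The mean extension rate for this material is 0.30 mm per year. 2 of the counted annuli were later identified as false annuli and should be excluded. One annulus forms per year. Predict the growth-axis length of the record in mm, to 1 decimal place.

Adjusted count: 44 − 2 = 42 annuli.
Length ≈ 0.30 × 42 = 12.6 mm.

12.6 mm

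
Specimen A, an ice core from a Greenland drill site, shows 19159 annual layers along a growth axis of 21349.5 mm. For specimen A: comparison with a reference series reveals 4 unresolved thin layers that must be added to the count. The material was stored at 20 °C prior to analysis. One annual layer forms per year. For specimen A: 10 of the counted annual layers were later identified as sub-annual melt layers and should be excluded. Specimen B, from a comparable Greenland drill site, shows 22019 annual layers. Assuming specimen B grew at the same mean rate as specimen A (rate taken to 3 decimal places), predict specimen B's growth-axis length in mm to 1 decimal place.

24551.2 mm

Specimen A: true annual layer count = 19159 − 10 + 4 = 19153.
A: 21349.5 mm over 19153 years gives 21349.5 / 19153 ≈ 1.115 mm/year.
For B, 1.115 mm/year × 22019 years = 24551.2 mm.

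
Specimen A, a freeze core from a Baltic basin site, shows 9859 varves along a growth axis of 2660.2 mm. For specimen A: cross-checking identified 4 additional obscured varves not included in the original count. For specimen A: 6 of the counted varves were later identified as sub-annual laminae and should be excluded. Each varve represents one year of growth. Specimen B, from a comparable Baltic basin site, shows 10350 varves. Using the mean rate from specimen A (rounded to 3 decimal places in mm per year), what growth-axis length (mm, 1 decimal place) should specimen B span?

2794.5 mm

Specimen A: correcting the raw count gives 9859 − 6 + 4 = 9857 true varves.
A: Mean rate = 2660.2 mm / 9857 years ≈ 0.270 mm/yr.
Length of B = 0.270 × 10350 = 2794.5 mm.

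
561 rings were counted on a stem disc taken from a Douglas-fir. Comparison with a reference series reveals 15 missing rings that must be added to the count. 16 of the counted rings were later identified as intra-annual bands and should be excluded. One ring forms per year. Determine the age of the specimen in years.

Correcting the raw count gives 561 − 16 + 15 = 560 true rings.
At one ring per year, that is 560 years.

560 years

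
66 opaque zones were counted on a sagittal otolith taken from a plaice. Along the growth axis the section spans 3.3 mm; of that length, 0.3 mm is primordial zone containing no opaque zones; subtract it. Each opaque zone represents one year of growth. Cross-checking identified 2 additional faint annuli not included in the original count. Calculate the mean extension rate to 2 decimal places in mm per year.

0.04 mm per year

Adjusted count: 66 + 2 = 68 opaque zones.
Removing the 0.3 mm offcut leaves 3.3 − 0.3 = 3.0 mm.
Extension rate ≈ 3.0 / 68 = 0.04 mm per year.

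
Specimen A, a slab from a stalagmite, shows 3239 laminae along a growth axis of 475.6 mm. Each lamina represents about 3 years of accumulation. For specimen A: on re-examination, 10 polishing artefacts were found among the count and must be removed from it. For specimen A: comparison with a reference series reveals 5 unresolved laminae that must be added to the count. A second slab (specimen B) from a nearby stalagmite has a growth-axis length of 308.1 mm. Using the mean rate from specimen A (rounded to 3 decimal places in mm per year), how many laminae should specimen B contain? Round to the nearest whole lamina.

Specimen A: adjusted count: 3239 − 10 + 5 = 3234 laminae.
Specimen A: multiplying by 3 years per lamina: 3234 × 3 = 9702 years.
A: Extension rate ≈ 475.6 / 9702 = 0.049 mm per year.
B spans 308.1 / 0.049 = 6287.76 years; at 3 years per lamina that is 6287.76 / 3 ≈ 2096 laminae.

2096 laminae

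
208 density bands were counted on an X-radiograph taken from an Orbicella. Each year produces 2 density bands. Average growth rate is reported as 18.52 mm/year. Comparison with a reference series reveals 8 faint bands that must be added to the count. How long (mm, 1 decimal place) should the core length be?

After corrections the count is 208 + 8 = 216 density bands.
Dividing by 2 density bands per year: 216 / 2 = 108 years.
Length ≈ 18.52 × 108 = 2000.2 mm.

2000.2 mm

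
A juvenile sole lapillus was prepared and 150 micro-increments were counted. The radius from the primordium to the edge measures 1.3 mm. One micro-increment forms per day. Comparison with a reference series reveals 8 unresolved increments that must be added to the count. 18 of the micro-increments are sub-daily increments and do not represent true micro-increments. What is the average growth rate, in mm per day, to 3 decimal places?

0.009 mm per day

True micro-increment count = 150 − 18 + 8 = 140.
1.3 mm over 140 days gives 1.3 / 140 ≈ 0.009 mm per day.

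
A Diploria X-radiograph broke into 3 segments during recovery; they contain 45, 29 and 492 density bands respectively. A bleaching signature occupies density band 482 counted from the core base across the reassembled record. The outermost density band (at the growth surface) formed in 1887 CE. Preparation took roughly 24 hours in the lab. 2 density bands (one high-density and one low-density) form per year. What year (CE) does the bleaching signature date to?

Total density bands = 45 + 29 + 492 = 566.
Between density band 482 and the growth surface there are 566 − 482 = 84 density bands.
Dividing by 2 density bands per year: 84 / 2 = 42 years.
1887 − 42 = 1845 CE.

1845 CE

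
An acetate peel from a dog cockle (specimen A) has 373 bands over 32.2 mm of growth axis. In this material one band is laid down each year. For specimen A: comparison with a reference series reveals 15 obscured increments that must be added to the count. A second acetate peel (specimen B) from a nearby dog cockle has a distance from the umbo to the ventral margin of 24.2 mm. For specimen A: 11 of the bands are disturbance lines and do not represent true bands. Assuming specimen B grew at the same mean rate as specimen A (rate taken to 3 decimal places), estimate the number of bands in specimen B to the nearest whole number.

285 bands

Specimen A: after corrections the count is 373 − 11 + 15 = 377 bands.
A: Mean rate = 32.2 mm / 377 years ≈ 0.085 mm per year.
B spans 24.2 / 0.085 = 284.71 years ≈ 285 bands.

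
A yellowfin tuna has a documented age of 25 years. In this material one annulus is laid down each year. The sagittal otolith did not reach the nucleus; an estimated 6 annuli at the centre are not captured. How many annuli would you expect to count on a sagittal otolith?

19 annuli

One annulus per year gives 25 annuli over 25 years.
Subtracting the 6 annuli not captured gives 25 − 6 = 19 annuli in the record.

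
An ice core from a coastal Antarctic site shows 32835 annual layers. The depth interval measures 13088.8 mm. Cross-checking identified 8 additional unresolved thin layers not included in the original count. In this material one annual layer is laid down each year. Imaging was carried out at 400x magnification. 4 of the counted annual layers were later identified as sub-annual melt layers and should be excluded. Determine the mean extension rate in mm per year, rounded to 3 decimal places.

0.399 mm per year

True annual layer count = 32835 − 4 + 8 = 32839.
Mean rate = 13088.8 mm / 32839 years ≈ 0.399 mm per year.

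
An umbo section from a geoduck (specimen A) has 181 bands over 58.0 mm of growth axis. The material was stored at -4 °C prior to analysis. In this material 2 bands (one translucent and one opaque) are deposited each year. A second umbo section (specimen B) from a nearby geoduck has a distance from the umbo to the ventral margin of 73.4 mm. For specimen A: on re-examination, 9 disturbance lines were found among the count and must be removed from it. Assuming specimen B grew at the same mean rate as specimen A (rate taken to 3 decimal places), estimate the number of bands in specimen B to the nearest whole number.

Specimen A: correcting the raw count gives 181 − 9 = 172 true bands.
Specimen A: dividing by 2 bands per year: 172 / 2 = 86 years.
A: Mean rate = 58.0 mm / 86 years ≈ 0.674 mm/yr.
Specimen B: 73.4 mm / 0.674 mm per year = 108.90 years; at 2 bands per year that is 108.90 × 2 ≈ 218 bands.

218 bands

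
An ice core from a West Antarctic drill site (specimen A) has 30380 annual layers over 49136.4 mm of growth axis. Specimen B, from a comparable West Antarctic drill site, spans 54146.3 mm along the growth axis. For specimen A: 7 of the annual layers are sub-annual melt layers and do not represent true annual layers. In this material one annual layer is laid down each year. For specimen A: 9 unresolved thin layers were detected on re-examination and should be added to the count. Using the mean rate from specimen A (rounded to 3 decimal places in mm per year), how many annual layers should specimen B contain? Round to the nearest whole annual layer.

Specimen A: adjusted count: 30380 − 7 + 9 = 30382 annual layers.
A: Mean rate = 49136.4 mm / 30382 years ≈ 1.617 mm/yr.
B spans 54146.3 / 1.617 = 33485.65 years ≈ 33486 annual layers.

33486 annual layers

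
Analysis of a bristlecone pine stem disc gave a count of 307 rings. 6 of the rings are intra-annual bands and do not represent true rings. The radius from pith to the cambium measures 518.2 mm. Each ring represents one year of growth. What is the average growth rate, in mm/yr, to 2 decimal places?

1.72 mm/yr

True ring count = 307 − 6 = 301.
Extension rate ≈ 518.2 / 301 = 1.72 mm/yr.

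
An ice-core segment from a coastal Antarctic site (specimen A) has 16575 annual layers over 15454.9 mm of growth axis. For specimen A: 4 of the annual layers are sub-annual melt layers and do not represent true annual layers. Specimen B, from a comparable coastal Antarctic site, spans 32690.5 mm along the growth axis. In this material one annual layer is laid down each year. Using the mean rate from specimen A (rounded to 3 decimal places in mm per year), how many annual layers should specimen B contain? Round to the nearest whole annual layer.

Specimen A: correcting the raw count gives 16575 − 4 = 16571 true annual layers.
A: Mean rate = 15454.9 mm / 16571 years ≈ 0.933 mm/year.
Specimen B: 32690.5 mm / 0.933 mm per year = 35038.05 years ≈ 35038 annual layers.

35038 annual layers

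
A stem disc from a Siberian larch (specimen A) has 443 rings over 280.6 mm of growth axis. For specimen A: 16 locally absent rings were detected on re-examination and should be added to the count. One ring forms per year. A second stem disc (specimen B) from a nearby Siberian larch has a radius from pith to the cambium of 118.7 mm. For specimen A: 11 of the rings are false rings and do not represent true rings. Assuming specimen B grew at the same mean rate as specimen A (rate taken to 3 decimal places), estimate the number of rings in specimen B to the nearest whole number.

Specimen A: true ring count = 443 − 11 + 16 = 448.
A: Mean rate = 280.6 mm / 448 years ≈ 0.626 mm/yr.
Specimen B: 118.7 mm / 0.626 mm per year = 189.62 years ≈ 190 rings.

190 rings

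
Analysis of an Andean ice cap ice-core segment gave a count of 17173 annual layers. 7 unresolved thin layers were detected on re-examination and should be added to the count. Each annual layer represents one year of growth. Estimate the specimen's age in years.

17180 yr

True annual layer count = 17173 + 7 = 17180.
With a one-to-one annual layer periodicity this is 17180 years.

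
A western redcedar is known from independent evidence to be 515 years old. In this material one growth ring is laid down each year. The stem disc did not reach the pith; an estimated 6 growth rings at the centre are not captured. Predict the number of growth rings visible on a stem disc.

509 growth rings

Expected growth rings over 515 years: 515.
515 − 6 missed = 509 growth rings expected in the prepared section.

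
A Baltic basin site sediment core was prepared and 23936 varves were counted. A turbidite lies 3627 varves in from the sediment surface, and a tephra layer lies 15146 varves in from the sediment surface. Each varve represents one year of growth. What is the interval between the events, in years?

The two markers are separated by 15146 − 3627 = 11519 varves.
At one varve per year, 11519 years elapsed between them.

11519 yr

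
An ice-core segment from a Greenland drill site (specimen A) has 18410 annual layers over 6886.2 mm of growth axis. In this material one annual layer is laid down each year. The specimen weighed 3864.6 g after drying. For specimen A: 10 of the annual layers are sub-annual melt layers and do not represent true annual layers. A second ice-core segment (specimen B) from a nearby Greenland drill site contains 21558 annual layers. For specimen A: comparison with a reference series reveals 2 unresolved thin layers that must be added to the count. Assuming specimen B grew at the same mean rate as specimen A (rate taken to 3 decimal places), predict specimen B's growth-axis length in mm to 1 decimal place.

8062.7 mm

Specimen A: after corrections the count is 18410 − 10 + 2 = 18402 annual layers.
A: Mean rate = 6886.2 mm / 18402 years ≈ 0.374 mm per year.
Length of B = 0.374 × 21558 = 8062.7 mm.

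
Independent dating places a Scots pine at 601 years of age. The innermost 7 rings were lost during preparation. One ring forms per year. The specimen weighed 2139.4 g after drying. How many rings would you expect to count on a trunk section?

One ring per year gives 601 rings over 601 years.
Less the 7 uncaptured rings: 601 − 7 = 594.

594 rings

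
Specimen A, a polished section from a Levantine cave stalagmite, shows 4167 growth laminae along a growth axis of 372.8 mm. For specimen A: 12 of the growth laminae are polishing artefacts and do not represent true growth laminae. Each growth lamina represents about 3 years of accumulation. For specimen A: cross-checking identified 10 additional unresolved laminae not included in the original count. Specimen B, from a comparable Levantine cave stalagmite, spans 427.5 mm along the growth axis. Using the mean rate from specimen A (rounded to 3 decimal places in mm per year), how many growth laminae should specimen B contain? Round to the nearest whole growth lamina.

4750 growth laminae

Specimen A: adjusted count: 4167 − 12 + 10 = 4165 growth laminae.
Specimen A: at 3 years per growth lamina, 4165 × 3 = 12495 years.
A: 372.8 mm over 12495 years gives 372.8 / 12495 ≈ 0.030 mm per year.
B spans 427.5 / 0.030 = 14250.00 years; at 3 years per growth lamina that is 14250.00 / 3 ≈ 4750 growth laminae.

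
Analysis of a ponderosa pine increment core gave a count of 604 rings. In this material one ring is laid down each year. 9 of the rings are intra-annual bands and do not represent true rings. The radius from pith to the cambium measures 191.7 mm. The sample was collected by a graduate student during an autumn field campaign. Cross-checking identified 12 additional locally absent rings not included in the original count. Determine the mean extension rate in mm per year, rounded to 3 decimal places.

Correcting the raw count gives 604 − 9 + 12 = 607 true rings.
Mean rate = 191.7 mm / 607 years ≈ 0.316 mm per year.

0.316 mm per year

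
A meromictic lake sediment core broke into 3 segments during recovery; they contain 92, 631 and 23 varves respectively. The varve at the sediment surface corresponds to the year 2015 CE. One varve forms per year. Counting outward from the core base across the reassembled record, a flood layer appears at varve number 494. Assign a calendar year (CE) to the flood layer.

Total varves = 92 + 631 + 23 = 746.
746 − 494 = 252 varves lie beyond the flood layer toward the sediment surface.
The varve at the sediment surface is 2015 CE, so the flood layer dates to 2015 − 252 = 1763 CE.

1763 CE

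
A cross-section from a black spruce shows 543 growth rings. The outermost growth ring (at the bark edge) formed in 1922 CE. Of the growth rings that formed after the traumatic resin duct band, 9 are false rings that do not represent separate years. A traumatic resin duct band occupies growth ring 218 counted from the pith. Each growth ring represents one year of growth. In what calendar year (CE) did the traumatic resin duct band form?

1606 CE

Between growth ring 218 and the bark edge there are 543 − 218 = 325 growth rings.
Excluding 9 false growth rings: 325 − 9 = 316.
1922 − 316 = 1606 CE.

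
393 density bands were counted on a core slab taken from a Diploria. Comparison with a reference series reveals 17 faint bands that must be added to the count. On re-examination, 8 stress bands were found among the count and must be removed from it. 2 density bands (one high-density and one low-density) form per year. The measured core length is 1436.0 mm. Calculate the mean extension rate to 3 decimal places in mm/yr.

7.144 mm/yr

Adjusted count: 393 − 8 + 17 = 402 density bands.
Dividing by 2 density bands per year: 402 / 2 = 201 years.
Extension rate ≈ 1436.0 / 201 = 7.144 mm/yr.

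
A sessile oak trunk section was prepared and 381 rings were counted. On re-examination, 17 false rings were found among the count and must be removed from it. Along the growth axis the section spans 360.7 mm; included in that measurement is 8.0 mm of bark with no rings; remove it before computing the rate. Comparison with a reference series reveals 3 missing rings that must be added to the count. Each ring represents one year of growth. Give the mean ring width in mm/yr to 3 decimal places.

True ring count = 381 − 17 + 3 = 367.
Removing the 8.0 mm offcut leaves 360.7 − 8.0 = 352.7 mm.
Mean rate = 352.7 mm / 367 years ≈ 0.961 mm/yr.

0.961 mm/yr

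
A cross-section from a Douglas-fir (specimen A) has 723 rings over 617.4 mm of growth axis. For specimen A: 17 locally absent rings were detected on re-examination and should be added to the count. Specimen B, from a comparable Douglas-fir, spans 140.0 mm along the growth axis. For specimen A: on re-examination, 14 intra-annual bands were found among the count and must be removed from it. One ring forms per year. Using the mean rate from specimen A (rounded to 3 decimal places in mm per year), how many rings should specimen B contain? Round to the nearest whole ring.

Specimen A: correcting the raw count gives 723 − 14 + 17 = 726 true rings.
A: Extension rate ≈ 617.4 / 726 = 0.850 mm/yr.
Specimen B: 140.0 mm / 0.850 mm per year = 164.71 years ≈ 165 rings.

165 rings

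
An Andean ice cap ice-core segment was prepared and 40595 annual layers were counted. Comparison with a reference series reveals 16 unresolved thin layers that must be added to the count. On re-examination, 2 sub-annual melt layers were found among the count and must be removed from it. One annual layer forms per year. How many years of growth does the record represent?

40609 years

After corrections the count is 40595 − 2 + 16 = 40609 annual layers.
At one annual layer per year, that is 40609 years.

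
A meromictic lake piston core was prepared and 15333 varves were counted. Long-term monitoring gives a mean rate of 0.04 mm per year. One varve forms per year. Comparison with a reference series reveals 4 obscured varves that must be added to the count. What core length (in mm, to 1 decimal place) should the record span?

613.5 mm

True varve count = 15333 + 4 = 15337.
15337 years at 0.04 mm/year gives 0.04 × 15337 = 613.5 mm.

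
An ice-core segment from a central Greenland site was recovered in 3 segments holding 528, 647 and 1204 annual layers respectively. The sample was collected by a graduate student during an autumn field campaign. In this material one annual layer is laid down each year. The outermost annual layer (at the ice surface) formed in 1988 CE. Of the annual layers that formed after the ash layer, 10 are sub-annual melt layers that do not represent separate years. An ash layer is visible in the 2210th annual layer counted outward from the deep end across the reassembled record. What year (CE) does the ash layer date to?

1829 CE

Total annual layers = 528 + 647 + 1204 = 2379.
Between annual layer 2210 and the ice surface there are 2379 − 2210 = 169 annual layers.
169 − 10 false = 159 true annual layers after the ash layer.
The annual layer at the ice surface is 1988 CE, so the ash layer dates to 1988 − 159 = 1829 CE.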